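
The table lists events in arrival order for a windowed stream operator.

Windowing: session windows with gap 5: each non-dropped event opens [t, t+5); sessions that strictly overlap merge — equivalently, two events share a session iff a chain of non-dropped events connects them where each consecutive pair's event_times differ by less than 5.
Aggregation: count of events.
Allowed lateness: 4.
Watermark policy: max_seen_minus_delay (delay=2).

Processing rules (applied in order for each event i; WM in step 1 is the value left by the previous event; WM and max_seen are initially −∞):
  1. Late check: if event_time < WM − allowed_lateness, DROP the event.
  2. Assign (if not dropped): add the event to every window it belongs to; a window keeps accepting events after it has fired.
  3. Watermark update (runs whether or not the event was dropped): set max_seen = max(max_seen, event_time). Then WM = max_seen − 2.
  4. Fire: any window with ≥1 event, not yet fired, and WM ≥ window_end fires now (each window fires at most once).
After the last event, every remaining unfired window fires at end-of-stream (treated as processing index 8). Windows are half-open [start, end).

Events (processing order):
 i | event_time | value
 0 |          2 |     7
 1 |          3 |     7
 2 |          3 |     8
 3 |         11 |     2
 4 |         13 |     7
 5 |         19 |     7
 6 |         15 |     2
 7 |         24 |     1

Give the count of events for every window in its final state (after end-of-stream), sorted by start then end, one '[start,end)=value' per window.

[2,8)=3 [11,24)=4 [24,29)=1

i=0 t=2 v=7: → [2,7); WM=0
i=1 t=3 v=7: → [2,8); WM=1
i=2 t=3 v=8: → [2,8); WM=1
i=3 t=11 v=2: → [11,16); WM=9
i=4 t=13 v=7: → [11,18); WM=11
i=5 t=19 v=7: → [19,24); WM=17
i=6 t=15 v=2: → [11,24); WM=17
i=7 t=24 v=1: → [24,29); WM=22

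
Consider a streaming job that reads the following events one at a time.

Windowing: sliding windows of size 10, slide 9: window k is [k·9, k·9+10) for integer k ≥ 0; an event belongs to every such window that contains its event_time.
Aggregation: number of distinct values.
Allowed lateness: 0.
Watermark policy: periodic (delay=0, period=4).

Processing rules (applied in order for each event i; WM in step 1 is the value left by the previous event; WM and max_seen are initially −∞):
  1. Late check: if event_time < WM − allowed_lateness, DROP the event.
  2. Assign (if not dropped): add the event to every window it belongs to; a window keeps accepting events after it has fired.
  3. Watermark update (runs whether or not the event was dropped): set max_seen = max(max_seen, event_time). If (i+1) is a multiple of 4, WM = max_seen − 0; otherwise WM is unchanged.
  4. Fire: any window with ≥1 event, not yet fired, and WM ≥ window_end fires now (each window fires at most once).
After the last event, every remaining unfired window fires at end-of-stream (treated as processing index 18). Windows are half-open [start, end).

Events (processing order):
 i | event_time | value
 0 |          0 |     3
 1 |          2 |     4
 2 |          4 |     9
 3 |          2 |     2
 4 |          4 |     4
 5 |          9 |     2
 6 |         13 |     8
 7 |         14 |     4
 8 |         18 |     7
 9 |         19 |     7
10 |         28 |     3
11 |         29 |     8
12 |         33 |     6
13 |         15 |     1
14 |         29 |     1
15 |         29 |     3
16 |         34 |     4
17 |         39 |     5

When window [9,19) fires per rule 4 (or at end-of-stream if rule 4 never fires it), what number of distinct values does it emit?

i=0 t=0 v=3: → [0,10); WM=−∞
i=1 t=2 v=4: → [0,10); WM=−∞
i=2 t=4 v=9: → [0,10); WM=−∞
i=3 t=2 v=2: → [0,10); WM=4
i=4 t=4 v=4: → [0,10); WM=4
i=5 t=9 v=2: → [9,19),[0,10); WM=4
i=6 t=13 v=8: → [9,19); WM=4
i=7 t=14 v=4: → [9,19); WM=14; [0,10) fires=4
i=8 t=18 v=7: → [18,28),[9,19); WM=14
i=9 t=19 v=7: → [18,28); WM=14
i=10 t=28 v=3: → [27,37); WM=14
i=11 t=29 v=8: → [27,37); WM=29; [9,19) fires=4 [18,28) fires=1
i=12 t=33 v=6: → [27,37); WM=29
i=13 t=15 v=1: DROP (t<29-0); WM=29
i=14 t=29 v=1: → [27,37); WM=29
i=15 t=29 v=3: → [27,37); WM=33
i=16 t=34 v=4: → [27,37); WM=33
i=17 t=39 v=5: → [36,46); WM=33

4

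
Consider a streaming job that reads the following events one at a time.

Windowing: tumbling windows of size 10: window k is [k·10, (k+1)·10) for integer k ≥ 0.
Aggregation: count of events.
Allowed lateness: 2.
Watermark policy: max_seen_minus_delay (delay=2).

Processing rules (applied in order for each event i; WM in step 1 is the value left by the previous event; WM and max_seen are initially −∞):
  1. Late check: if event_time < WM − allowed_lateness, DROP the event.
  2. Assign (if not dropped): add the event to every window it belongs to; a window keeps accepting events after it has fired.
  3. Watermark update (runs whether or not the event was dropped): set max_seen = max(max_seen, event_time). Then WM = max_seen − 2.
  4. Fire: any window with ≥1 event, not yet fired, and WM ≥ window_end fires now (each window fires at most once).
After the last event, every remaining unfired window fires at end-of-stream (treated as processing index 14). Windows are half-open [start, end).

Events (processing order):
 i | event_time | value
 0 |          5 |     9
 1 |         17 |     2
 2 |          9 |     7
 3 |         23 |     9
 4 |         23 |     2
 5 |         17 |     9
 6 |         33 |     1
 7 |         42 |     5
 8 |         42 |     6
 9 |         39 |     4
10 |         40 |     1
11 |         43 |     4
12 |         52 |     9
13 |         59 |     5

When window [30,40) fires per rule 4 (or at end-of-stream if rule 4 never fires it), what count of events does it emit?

i=0 t=5 v=9: → [0,10); WM=3
i=1 t=17 v=2: → [10,20); WM=15; [0,10) fires=1
i=2 t=9 v=7: DROP (t<15-2); WM=15
i=3 t=23 v=9: → [20,30); WM=21; [10,20) fires=1
i=4 t=23 v=2: → [20,30); WM=21
i=5 t=17 v=9: DROP (t<21-2); WM=21
i=6 t=33 v=1: → [30,40); WM=31; [20,30) fires=2
i=7 t=42 v=5: → [40,50); WM=40; [30,40) fires=1
i=8 t=42 v=6: → [40,50); WM=40
i=9 t=39 v=4: → [30,40); WM=40
i=10 t=40 v=1: → [40,50); WM=40
i=11 t=43 v=4: → [40,50); WM=41
i=12 t=52 v=9: → [50,60); WM=50; [40,50) fires=4
i=13 t=59 v=5: → [50,60); WM=57

1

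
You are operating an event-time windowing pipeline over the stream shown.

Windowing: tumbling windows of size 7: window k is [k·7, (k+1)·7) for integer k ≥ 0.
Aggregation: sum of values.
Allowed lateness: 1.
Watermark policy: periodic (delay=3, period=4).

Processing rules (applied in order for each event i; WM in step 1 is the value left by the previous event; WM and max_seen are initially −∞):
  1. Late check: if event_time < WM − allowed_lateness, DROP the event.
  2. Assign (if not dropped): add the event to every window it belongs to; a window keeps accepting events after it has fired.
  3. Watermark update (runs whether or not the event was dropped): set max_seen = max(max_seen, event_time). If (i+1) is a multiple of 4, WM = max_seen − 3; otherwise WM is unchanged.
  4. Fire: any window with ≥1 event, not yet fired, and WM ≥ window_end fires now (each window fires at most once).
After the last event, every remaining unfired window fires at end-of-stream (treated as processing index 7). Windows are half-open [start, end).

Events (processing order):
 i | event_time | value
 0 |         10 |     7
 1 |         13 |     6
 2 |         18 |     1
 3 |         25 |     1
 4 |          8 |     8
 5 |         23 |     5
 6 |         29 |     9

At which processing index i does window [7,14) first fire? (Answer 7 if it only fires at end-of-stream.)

i=0 t=10 v=7: → [7,14); WM=−∞
i=1 t=13 v=6: → [7,14); WM=−∞
i=2 t=18 v=1: → [14,21); WM=−∞
i=3 t=25 v=1: → [21,28); WM=22; [7,14) fires=13 [14,21) fires=1
i=4 t=8 v=8: DROP (t<22-1); WM=22
i=5 t=23 v=5: → [21,28); WM=22
i=6 t=29 v=9: → [28,35); WM=22

3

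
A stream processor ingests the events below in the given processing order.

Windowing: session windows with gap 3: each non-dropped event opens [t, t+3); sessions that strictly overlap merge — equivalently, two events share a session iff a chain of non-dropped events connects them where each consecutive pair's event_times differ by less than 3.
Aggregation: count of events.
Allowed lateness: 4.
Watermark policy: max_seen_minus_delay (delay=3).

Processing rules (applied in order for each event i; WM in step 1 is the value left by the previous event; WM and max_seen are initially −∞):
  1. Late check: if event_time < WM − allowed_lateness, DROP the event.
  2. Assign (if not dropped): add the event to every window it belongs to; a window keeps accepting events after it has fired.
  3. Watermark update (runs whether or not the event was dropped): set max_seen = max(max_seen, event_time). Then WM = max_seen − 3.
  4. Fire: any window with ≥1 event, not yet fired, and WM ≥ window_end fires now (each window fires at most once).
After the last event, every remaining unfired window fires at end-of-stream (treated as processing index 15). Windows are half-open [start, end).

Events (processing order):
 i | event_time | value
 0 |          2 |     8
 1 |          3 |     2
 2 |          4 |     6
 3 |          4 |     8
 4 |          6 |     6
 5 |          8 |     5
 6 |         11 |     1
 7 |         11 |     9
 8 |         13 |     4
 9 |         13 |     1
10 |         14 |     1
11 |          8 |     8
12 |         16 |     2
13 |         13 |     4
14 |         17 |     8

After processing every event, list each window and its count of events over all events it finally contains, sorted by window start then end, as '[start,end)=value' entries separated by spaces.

[2,11)=7 [11,20)=8

i=0 t=2 v=8: → [2,5); WM=-1
i=1 t=3 v=2: → [2,6); WM=0
i=2 t=4 v=6: → [2,7); WM=1
i=3 t=4 v=8: → [2,7); WM=1
i=4 t=6 v=6: → [2,9); WM=3
i=5 t=8 v=5: → [2,11); WM=5
i=6 t=11 v=1: → [11,14); WM=8
i=7 t=11 v=9: → [11,14); WM=8
i=8 t=13 v=4: → [11,16); WM=10
i=9 t=13 v=1: → [11,16); WM=10
i=10 t=14 v=1: → [11,17); WM=11
i=11 t=8 v=8: → [2,11); WM=11
i=12 t=16 v=2: → [11,19); WM=13
i=13 t=13 v=4: → [11,19); WM=13
i=14 t=17 v=8: → [11,20); WM=14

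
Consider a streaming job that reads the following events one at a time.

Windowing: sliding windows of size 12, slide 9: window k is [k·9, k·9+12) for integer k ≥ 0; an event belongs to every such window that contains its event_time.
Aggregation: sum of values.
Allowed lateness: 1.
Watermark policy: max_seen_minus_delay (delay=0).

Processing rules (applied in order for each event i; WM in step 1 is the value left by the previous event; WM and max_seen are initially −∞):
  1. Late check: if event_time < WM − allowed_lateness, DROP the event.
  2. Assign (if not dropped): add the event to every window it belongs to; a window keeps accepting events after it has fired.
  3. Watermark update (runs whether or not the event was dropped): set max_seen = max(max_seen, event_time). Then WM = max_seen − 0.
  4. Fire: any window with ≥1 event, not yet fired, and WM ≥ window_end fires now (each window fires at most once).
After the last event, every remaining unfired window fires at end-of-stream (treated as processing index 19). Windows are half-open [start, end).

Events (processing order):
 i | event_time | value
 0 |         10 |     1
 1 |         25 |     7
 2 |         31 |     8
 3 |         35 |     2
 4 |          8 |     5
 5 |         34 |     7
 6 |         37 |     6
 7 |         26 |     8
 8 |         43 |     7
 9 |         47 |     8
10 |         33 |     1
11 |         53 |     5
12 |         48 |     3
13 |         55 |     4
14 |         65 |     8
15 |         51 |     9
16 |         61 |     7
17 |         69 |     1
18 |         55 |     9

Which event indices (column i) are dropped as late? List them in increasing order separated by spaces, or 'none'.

4 7 10 12 15 16 18

i=0 t=10 v=1: → [9,21),[0,12); WM=10
i=1 t=25 v=7: → [18,30); WM=25; [0,12) fires=1 [9,21) fires=1
i=2 t=31 v=8: → [27,39); WM=31; [18,30) fires=7
i=3 t=35 v=2: → [27,39); WM=35
i=4 t=8 v=5: DROP (t<35-1); WM=35
i=5 t=34 v=7: → [27,39); WM=35
i=6 t=37 v=6: → [36,48),[27,39); WM=37
i=7 t=26 v=8: DROP (t<37-1); WM=37
i=8 t=43 v=7: → [36,48); WM=43; [27,39) fires=23
i=9 t=47 v=8: → [45,57),[36,48); WM=47
i=10 t=33 v=1: DROP (t<47-1); WM=47
i=11 t=53 v=5: → [45,57); WM=53; [36,48) fires=21
i=12 t=48 v=3: DROP (t<53-1); WM=53
i=13 t=55 v=4: → [54,66),[45,57); WM=55
i=14 t=65 v=8: → [63,75),[54,66); WM=65; [45,57) fires=17
i=15 t=51 v=9: DROP (t<65-1); WM=65
i=16 t=61 v=7: DROP (t<65-1); WM=65
i=17 t=69 v=1: → [63,75); WM=69; [54,66) fires=12
i=18 t=55 v=9: DROP (t<69-1); WM=69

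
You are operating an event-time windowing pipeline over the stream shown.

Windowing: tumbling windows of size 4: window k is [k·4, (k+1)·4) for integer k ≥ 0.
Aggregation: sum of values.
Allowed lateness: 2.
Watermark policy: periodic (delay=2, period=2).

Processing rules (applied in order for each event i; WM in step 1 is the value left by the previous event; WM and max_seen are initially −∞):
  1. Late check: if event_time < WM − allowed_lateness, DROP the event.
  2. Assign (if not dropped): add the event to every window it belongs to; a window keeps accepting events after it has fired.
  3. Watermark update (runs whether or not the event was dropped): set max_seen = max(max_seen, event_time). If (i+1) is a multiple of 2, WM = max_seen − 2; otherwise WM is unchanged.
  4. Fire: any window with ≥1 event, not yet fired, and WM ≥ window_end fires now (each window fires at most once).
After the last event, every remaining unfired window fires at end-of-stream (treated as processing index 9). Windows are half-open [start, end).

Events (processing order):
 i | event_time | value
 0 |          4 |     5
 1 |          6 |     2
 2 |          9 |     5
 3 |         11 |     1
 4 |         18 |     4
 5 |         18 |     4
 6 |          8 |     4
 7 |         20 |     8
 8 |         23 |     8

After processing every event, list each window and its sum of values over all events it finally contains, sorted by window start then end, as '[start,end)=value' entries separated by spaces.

[4,8)=7 [8,12)=6 [16,20)=8 [20,24)=16

i=0 t=4 v=5: → [4,8); WM=−∞
i=1 t=6 v=2: → [4,8); WM=4
i=2 t=9 v=5: → [8,12); WM=4
i=3 t=11 v=1: → [8,12); WM=9; [4,8) fires=7
i=4 t=18 v=4: → [16,20); WM=9
i=5 t=18 v=4: → [16,20); WM=16; [8,12) fires=6
i=6 t=8 v=4: DROP (t<16-2); WM=16
i=7 t=20 v=8: → [20,24); WM=18
i=8 t=23 v=8: → [20,24); WM=18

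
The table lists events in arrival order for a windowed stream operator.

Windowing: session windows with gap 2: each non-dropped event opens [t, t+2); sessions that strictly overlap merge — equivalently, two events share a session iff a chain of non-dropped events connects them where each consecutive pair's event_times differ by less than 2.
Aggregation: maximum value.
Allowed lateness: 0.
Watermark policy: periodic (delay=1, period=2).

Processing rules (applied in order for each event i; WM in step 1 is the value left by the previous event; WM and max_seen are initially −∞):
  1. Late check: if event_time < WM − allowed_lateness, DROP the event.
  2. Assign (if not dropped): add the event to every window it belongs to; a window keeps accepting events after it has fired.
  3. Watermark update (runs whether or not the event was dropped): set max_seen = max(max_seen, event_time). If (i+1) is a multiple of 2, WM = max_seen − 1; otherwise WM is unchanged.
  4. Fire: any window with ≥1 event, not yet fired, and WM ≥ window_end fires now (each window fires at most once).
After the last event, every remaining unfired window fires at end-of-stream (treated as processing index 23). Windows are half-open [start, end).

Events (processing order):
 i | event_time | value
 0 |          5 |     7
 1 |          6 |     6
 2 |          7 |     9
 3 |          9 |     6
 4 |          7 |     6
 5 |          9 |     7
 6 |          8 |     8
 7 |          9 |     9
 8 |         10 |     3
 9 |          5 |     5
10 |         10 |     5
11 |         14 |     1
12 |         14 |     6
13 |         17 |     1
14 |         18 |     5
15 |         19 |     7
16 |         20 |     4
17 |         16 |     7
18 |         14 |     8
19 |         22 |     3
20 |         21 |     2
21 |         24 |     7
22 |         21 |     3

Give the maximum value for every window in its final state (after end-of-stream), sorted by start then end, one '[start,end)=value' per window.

[5,12)=9 [14,16)=6 [17,24)=7 [24,26)=7

i=0 t=5 v=7: → [5,7); WM=−∞
i=1 t=6 v=6: → [5,8); WM=5
i=2 t=7 v=9: → [5,9); WM=5
i=3 t=9 v=6: → [9,11); WM=8
i=4 t=7 v=6: DROP (t<8-0); WM=8
i=5 t=9 v=7: → [9,11); WM=8
i=6 t=8 v=8: → [5,11); WM=8
i=7 t=9 v=9: → [5,11); WM=8
i=8 t=10 v=3: → [5,12); WM=8
i=9 t=5 v=5: DROP (t<8-0); WM=9
i=10 t=10 v=5: → [5,12); WM=9
i=11 t=14 v=1: → [14,16); WM=13
i=12 t=14 v=6: → [14,16); WM=13
i=13 t=17 v=1: → [17,19); WM=16
i=14 t=18 v=5: → [17,20); WM=16
i=15 t=19 v=7: → [17,21); WM=18
i=16 t=20 v=4: → [17,22); WM=18
i=17 t=16 v=7: DROP (t<18-0); WM=19
i=18 t=14 v=8: DROP (t<19-0); WM=19
i=19 t=22 v=3: → [22,24); WM=21
i=20 t=21 v=2: → [17,24); WM=21
i=21 t=24 v=7: → [24,26); WM=23
i=22 t=21 v=3: DROP (t<23-0); WM=23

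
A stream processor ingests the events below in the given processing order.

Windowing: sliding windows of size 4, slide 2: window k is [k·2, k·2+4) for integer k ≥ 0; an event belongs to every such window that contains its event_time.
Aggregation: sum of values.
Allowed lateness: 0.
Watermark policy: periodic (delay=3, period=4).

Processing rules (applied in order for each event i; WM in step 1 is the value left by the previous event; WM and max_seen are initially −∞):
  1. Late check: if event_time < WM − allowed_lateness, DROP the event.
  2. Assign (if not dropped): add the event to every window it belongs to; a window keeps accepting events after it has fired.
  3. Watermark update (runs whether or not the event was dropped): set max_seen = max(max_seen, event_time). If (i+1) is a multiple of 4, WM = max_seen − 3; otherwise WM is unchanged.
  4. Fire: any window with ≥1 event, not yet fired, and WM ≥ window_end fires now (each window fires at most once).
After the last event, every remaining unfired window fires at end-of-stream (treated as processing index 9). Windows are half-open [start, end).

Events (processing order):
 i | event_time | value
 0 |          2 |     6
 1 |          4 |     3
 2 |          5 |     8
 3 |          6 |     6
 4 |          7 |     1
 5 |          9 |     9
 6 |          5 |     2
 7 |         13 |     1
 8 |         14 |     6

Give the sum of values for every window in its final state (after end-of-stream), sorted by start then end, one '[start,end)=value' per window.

[0,4)=6 [2,6)=19 [4,8)=20 [6,10)=16 [8,12)=9 [10,14)=1 [12,16)=7 [14,18)=6

i=0 t=2 v=6: → [2,6),[0,4); WM=−∞
i=1 t=4 v=3: → [4,8),[2,6); WM=−∞
i=2 t=5 v=8: → [4,8),[2,6); WM=−∞
i=3 t=6 v=6: → [6,10),[4,8); WM=3
i=4 t=7 v=1: → [6,10),[4,8); WM=3
i=5 t=9 v=9: → [8,12),[6,10); WM=3
i=6 t=5 v=2: → [4,8),[2,6); WM=3
i=7 t=13 v=1: → [12,16),[10,14); WM=10; [0,4) fires=6 [2,6) fires=19 [4,8) fires=20 [6,10) fires=16
i=8 t=14 v=6: → [14,18),[12,16); WM=10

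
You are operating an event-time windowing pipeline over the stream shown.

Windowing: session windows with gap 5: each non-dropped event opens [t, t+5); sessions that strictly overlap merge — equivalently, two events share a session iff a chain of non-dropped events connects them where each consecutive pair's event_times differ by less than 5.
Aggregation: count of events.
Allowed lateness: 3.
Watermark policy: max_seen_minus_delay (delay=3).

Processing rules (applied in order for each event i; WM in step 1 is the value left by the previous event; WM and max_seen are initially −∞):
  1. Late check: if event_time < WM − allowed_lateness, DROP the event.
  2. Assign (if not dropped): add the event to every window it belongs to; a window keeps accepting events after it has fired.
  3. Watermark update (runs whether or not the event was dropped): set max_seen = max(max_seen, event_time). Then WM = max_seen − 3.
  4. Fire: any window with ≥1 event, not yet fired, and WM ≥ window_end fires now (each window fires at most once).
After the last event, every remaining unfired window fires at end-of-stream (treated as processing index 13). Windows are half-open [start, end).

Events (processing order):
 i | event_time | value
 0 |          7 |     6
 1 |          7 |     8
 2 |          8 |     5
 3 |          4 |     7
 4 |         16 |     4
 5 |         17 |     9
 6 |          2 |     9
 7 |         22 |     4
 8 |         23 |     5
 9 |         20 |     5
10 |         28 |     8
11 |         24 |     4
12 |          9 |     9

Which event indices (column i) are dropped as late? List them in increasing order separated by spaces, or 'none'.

i=0 t=7 v=6: → [7,12); WM=4
i=1 t=7 v=8: → [7,12); WM=4
i=2 t=8 v=5: → [7,13); WM=5
i=3 t=4 v=7: → [4,13); WM=5
i=4 t=16 v=4: → [16,21); WM=13
i=5 t=17 v=9: → [16,22); WM=14
i=6 t=2 v=9: DROP (t<14-3); WM=14
i=7 t=22 v=4: → [22,27); WM=19
i=8 t=23 v=5: → [22,28); WM=20
i=9 t=20 v=5: → [16,28); WM=20
i=10 t=28 v=8: → [28,33); WM=25
i=11 t=24 v=4: → [16,33); WM=25
i=12 t=9 v=9: DROP (t<25-3); WM=25

6 12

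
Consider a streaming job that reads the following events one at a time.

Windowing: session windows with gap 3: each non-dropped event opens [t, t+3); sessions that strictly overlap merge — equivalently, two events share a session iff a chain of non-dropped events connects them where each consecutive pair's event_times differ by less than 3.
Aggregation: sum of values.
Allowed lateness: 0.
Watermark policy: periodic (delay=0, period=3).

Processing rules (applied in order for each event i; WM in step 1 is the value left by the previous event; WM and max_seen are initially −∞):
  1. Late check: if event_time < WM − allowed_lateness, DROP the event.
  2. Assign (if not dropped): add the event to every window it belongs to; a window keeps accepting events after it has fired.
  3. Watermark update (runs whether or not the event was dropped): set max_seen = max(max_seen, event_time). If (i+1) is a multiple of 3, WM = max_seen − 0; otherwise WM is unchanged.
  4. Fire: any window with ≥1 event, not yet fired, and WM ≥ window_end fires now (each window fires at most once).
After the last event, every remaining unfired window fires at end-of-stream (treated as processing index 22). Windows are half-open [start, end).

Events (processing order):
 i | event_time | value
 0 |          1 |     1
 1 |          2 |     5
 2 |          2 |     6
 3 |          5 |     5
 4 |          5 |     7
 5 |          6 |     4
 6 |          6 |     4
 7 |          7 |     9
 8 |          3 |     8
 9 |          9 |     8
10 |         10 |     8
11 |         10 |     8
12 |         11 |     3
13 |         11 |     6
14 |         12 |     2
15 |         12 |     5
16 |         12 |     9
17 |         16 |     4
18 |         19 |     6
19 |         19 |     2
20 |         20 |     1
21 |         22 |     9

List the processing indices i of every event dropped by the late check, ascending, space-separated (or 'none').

8

i=0 t=1 v=1: → [1,4); WM=−∞
i=1 t=2 v=5: → [1,5); WM=−∞
i=2 t=2 v=6: → [1,5); WM=2
i=3 t=5 v=5: → [5,8); WM=2
i=4 t=5 v=7: → [5,8); WM=2
i=5 t=6 v=4: → [5,9); WM=6
i=6 t=6 v=4: → [5,9); WM=6
i=7 t=7 v=9: → [5,10); WM=6
i=8 t=3 v=8: DROP (t<6-0); WM=7
i=9 t=9 v=8: → [5,12); WM=7
i=10 t=10 v=8: → [5,13); WM=7
i=11 t=10 v=8: → [5,13); WM=10
i=12 t=11 v=3: → [5,14); WM=10
i=13 t=11 v=6: → [5,14); WM=10
i=14 t=12 v=2: → [5,15); WM=12
i=15 t=12 v=5: → [5,15); WM=12
i=16 t=12 v=9: → [5,15); WM=12
i=17 t=16 v=4: → [16,19); WM=16
i=18 t=19 v=6: → [19,22); WM=16
i=19 t=19 v=2: → [19,22); WM=16
i=20 t=20 v=1: → [19,23); WM=20
i=21 t=22 v=9: → [19,25); WM=20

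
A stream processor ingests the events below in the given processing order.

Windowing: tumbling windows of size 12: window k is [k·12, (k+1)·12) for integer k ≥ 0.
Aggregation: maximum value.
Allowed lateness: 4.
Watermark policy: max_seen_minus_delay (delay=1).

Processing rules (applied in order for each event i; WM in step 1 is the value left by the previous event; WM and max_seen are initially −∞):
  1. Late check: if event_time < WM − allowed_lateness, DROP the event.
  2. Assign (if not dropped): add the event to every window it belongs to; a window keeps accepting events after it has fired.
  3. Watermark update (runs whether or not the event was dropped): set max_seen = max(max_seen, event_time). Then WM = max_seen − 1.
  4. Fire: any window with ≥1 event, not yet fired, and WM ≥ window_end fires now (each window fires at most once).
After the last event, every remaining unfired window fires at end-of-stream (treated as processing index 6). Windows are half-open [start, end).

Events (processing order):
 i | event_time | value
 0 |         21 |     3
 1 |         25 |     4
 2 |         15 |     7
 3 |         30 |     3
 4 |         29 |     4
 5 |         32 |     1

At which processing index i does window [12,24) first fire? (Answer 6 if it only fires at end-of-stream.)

1

i=0 t=21 v=3: → [12,24); WM=20
i=1 t=25 v=4: → [24,36); WM=24; [12,24) fires=3
i=2 t=15 v=7: DROP (t<24-4); WM=24
i=3 t=30 v=3: → [24,36); WM=29
i=4 t=29 v=4: → [24,36); WM=29
i=5 t=32 v=1: → [24,36); WM=31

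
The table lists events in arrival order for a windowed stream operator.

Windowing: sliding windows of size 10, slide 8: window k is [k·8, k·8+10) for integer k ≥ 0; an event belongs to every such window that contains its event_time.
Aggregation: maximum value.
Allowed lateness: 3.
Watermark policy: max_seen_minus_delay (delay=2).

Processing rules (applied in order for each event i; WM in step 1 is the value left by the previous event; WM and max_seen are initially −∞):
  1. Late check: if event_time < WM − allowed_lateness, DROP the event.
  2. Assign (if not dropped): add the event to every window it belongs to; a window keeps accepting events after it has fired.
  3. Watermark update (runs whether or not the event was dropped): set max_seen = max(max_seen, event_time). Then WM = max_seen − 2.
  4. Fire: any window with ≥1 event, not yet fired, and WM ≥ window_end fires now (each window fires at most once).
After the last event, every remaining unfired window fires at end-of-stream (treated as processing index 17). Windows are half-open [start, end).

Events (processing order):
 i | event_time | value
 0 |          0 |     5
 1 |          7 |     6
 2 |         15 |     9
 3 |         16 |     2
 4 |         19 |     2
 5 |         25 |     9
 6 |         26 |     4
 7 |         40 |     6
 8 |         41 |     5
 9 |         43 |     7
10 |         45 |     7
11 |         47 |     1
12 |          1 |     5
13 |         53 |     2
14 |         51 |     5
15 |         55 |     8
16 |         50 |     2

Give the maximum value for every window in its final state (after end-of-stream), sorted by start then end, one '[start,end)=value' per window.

i=0 t=0 v=5: → [0,10); WM=-2
i=1 t=7 v=6: → [0,10); WM=5
i=2 t=15 v=9: → [8,18); WM=13; [0,10) fires=6
i=3 t=16 v=2: → [16,26),[8,18); WM=14
i=4 t=19 v=2: → [16,26); WM=17
i=5 t=25 v=9: → [24,34),[16,26); WM=23; [8,18) fires=9
i=6 t=26 v=4: → [24,34); WM=24
i=7 t=40 v=6: → [40,50),[32,42); WM=38; [16,26) fires=9 [24,34) fires=9
i=8 t=41 v=5: → [40,50),[32,42); WM=39
i=9 t=43 v=7: → [40,50); WM=41
i=10 t=45 v=7: → [40,50); WM=43; [32,42) fires=6
i=11 t=47 v=1: → [40,50); WM=45
i=12 t=1 v=5: DROP (t<45-3); WM=45
i=13 t=53 v=2: → [48,58); WM=51; [40,50) fires=7
i=14 t=51 v=5: → [48,58); WM=51
i=15 t=55 v=8: → [48,58); WM=53
i=16 t=50 v=2: → [48,58); WM=53

[0,10)=6 [8,18)=9 [16,26)=9 [24,34)=9 [32,42)=6 [40,50)=7 [48,58)=8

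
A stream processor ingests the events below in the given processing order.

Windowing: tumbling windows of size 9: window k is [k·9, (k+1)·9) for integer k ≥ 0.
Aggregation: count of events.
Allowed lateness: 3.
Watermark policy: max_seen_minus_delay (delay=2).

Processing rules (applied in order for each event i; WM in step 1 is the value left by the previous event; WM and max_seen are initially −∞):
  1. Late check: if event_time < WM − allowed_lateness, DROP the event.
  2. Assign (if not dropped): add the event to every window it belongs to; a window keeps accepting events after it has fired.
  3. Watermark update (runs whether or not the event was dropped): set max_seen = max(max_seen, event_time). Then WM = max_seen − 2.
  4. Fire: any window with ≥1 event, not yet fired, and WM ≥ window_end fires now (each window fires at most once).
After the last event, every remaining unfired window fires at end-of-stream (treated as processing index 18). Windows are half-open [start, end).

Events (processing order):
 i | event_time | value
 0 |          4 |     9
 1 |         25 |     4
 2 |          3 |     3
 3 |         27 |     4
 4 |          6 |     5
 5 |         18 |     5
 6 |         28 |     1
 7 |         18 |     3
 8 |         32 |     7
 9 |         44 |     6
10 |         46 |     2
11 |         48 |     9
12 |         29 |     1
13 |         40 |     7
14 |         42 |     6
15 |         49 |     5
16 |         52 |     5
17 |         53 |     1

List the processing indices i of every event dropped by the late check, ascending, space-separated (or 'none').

2 4 5 7 12 13 14

i=0 t=4 v=9: → [0,9); WM=2
i=1 t=25 v=4: → [18,27); WM=23; [0,9) fires=1
i=2 t=3 v=3: DROP (t<23-3); WM=23
i=3 t=27 v=4: → [27,36); WM=25
i=4 t=6 v=5: DROP (t<25-3); WM=25
i=5 t=18 v=5: DROP (t<25-3); WM=25
i=6 t=28 v=1: → [27,36); WM=26
i=7 t=18 v=3: DROP (t<26-3); WM=26
i=8 t=32 v=7: → [27,36); WM=30; [18,27) fires=1
i=9 t=44 v=6: → [36,45); WM=42; [27,36) fires=3
i=10 t=46 v=2: → [45,54); WM=44
i=11 t=48 v=9: → [45,54); WM=46; [36,45) fires=1
i=12 t=29 v=1: DROP (t<46-3); WM=46
i=13 t=40 v=7: DROP (t<46-3); WM=46
i=14 t=42 v=6: DROP (t<46-3); WM=46
i=15 t=49 v=5: → [45,54); WM=47
i=16 t=52 v=5: → [45,54); WM=50
i=17 t=53 v=1: → [45,54); WM=51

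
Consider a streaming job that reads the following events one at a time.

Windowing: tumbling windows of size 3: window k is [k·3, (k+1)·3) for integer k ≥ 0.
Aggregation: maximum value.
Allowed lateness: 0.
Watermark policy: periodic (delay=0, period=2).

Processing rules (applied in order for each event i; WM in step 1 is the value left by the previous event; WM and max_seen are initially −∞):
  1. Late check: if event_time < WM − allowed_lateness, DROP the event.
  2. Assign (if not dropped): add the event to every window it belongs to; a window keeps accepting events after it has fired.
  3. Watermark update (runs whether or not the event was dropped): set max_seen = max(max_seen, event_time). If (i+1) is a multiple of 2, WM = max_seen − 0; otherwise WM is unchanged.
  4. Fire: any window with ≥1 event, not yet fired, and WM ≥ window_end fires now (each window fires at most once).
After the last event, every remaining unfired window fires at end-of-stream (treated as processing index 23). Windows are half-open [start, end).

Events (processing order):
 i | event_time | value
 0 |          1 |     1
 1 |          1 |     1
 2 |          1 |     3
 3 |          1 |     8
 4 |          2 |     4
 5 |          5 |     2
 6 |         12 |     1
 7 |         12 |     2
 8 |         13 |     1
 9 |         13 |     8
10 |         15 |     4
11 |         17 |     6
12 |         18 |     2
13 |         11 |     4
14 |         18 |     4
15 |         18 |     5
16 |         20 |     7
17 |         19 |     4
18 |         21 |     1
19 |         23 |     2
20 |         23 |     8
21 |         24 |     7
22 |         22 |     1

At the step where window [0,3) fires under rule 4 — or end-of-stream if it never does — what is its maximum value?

i=0 t=1 v=1: → [0,3); WM=−∞
i=1 t=1 v=1: → [0,3); WM=1
i=2 t=1 v=3: → [0,3); WM=1
i=3 t=1 v=8: → [0,3); WM=1
i=4 t=2 v=4: → [0,3); WM=1
i=5 t=5 v=2: → [3,6); WM=5; [0,3) fires=8
i=6 t=12 v=1: → [12,15); WM=5
i=7 t=12 v=2: → [12,15); WM=12; [3,6) fires=2
i=8 t=13 v=1: → [12,15); WM=12
i=9 t=13 v=8: → [12,15); WM=13
i=10 t=15 v=4: → [15,18); WM=13
i=11 t=17 v=6: → [15,18); WM=17; [12,15) fires=8
i=12 t=18 v=2: → [18,21); WM=17
i=13 t=11 v=4: DROP (t<17-0); WM=18; [15,18) fires=6
i=14 t=18 v=4: → [18,21); WM=18
i=15 t=18 v=5: → [18,21); WM=18
i=16 t=20 v=7: → [18,21); WM=18
i=17 t=19 v=4: → [18,21); WM=20
i=18 t=21 v=1: → [21,24); WM=20
i=19 t=23 v=2: → [21,24); WM=23; [18,21) fires=7
i=20 t=23 v=8: → [21,24); WM=23
i=21 t=24 v=7: → [24,27); WM=24; [21,24) fires=8
i=22 t=22 v=1: DROP (t<24-0); WM=24

8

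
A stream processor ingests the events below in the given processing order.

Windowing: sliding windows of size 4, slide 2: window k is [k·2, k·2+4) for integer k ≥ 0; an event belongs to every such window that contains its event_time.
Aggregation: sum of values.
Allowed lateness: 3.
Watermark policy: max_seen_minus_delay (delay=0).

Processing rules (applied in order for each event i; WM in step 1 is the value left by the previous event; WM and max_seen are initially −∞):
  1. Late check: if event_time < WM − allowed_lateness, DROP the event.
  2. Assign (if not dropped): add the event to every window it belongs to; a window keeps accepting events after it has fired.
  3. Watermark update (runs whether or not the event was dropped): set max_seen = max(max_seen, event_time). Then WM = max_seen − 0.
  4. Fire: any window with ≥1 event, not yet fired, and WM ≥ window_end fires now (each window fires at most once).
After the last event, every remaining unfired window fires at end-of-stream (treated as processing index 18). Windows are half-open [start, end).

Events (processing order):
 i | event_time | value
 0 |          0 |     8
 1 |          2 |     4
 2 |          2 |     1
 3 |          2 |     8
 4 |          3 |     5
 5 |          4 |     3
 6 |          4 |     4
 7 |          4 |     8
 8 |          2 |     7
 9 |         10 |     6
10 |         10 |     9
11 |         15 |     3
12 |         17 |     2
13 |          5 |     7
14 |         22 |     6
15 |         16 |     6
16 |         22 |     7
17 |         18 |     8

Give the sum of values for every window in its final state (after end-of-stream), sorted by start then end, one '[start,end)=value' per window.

i=0 t=0 v=8: → [0,4); WM=0
i=1 t=2 v=4: → [2,6),[0,4); WM=2
i=2 t=2 v=1: → [2,6),[0,4); WM=2
i=3 t=2 v=8: → [2,6),[0,4); WM=2
i=4 t=3 v=5: → [2,6),[0,4); WM=3
i=5 t=4 v=3: → [4,8),[2,6); WM=4; [0,4) fires=26
i=6 t=4 v=4: → [4,8),[2,6); WM=4
i=7 t=4 v=8: → [4,8),[2,6); WM=4
i=8 t=2 v=7: → [2,6),[0,4); WM=4
i=9 t=10 v=6: → [10,14),[8,12); WM=10; [2,6) fires=40 [4,8) fires=15
i=10 t=10 v=9: → [10,14),[8,12); WM=10
i=11 t=15 v=3: → [14,18),[12,16); WM=15; [8,12) fires=15 [10,14) fires=15
i=12 t=17 v=2: → [16,20),[14,18); WM=17; [12,16) fires=3
i=13 t=5 v=7: DROP (t<17-3); WM=17
i=14 t=22 v=6: → [22,26),[20,24); WM=22; [14,18) fires=5 [16,20) fires=2
i=15 t=16 v=6: DROP (t<22-3); WM=22
i=16 t=22 v=7: → [22,26),[20,24); WM=22
i=17 t=18 v=8: DROP (t<22-3); WM=22

[0,4)=33 [2,6)=40 [4,8)=15 [8,12)=15 [10,14)=15 [12,16)=3 [14,18)=5 [16,20)=2 [20,24)=13 [22,26)=13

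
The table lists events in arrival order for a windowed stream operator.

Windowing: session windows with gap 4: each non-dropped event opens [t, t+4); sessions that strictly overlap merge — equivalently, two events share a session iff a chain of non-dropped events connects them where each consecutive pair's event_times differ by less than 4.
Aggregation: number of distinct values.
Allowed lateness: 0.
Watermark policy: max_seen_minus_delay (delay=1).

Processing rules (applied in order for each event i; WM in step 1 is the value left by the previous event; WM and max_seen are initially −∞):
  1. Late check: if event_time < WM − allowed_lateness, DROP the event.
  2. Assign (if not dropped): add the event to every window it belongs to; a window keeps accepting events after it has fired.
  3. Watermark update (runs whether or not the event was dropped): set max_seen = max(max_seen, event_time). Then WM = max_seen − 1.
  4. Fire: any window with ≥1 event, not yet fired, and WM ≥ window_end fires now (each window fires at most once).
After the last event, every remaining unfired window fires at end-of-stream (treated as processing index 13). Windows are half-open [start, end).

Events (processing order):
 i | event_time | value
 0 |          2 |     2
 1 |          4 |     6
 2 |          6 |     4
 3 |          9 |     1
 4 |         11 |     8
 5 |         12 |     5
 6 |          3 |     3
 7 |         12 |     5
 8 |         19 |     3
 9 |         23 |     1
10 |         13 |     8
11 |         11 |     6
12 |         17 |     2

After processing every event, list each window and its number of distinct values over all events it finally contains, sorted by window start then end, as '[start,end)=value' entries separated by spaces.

i=0 t=2 v=2: → [2,6); WM=1
i=1 t=4 v=6: → [2,8); WM=3
i=2 t=6 v=4: → [2,10); WM=5
i=3 t=9 v=1: → [2,13); WM=8
i=4 t=11 v=8: → [2,15); WM=10
i=5 t=12 v=5: → [2,16); WM=11
i=6 t=3 v=3: DROP (t<11-0); WM=11
i=7 t=12 v=5: → [2,16); WM=11
i=8 t=19 v=3: → [19,23); WM=18
i=9 t=23 v=1: → [23,27); WM=22
i=10 t=13 v=8: DROP (t<22-0); WM=22
i=11 t=11 v=6: DROP (t<22-0); WM=22
i=12 t=17 v=2: DROP (t<22-0); WM=22

[2,16)=6 [19,23)=1 [23,27)=1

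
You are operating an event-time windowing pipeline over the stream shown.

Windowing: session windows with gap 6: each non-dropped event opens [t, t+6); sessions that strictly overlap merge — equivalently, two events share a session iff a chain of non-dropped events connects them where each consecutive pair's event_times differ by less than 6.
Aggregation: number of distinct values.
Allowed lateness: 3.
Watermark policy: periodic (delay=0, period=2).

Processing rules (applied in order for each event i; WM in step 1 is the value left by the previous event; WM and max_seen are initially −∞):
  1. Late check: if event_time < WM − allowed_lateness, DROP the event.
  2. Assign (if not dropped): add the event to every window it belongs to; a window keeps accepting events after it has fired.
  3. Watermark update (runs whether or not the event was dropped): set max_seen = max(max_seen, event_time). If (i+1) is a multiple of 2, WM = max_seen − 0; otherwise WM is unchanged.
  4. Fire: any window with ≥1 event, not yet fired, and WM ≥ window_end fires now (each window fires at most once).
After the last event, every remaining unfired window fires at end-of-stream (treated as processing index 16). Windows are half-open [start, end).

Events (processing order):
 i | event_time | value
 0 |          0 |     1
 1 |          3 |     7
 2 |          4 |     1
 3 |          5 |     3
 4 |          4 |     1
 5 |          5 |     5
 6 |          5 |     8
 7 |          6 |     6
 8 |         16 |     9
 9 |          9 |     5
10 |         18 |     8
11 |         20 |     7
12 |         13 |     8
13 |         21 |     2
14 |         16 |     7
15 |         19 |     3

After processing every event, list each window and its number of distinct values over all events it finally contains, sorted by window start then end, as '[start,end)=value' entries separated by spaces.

[0,15)=6 [16,27)=5

i=0 t=0 v=1: → [0,6); WM=−∞
i=1 t=3 v=7: → [0,9); WM=3
i=2 t=4 v=1: → [0,10); WM=3
i=3 t=5 v=3: → [0,11); WM=5
i=4 t=4 v=1: → [0,11); WM=5
i=5 t=5 v=5: → [0,11); WM=5
i=6 t=5 v=8: → [0,11); WM=5
i=7 t=6 v=6: → [0,12); WM=6
i=8 t=16 v=9: → [16,22); WM=6
i=9 t=9 v=5: → [0,15); WM=16
i=10 t=18 v=8: → [16,24); WM=16
i=11 t=20 v=7: → [16,26); WM=20
i=12 t=13 v=8: DROP (t<20-3); WM=20
i=13 t=21 v=2: → [16,27); WM=21
i=14 t=16 v=7: DROP (t<21-3); WM=21
i=15 t=19 v=3: → [16,27); WM=21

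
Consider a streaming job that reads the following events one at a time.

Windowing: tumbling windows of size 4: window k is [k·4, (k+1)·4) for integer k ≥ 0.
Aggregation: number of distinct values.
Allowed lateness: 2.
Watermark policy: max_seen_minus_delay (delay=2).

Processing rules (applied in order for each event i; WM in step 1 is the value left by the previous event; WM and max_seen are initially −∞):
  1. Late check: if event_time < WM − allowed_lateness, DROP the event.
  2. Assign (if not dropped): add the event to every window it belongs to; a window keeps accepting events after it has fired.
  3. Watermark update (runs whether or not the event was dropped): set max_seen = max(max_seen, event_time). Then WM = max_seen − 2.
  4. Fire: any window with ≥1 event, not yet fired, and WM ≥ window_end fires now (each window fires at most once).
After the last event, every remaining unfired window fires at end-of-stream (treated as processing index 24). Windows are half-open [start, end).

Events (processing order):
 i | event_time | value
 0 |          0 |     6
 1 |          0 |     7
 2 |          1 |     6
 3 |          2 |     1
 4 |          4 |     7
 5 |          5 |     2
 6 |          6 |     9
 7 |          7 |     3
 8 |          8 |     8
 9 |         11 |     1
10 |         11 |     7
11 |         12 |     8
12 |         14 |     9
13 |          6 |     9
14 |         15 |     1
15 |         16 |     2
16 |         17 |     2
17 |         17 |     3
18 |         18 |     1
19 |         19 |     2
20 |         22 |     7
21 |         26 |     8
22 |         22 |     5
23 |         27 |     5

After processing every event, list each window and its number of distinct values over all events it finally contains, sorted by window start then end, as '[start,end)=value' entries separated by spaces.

i=0 t=0 v=6: → [0,4); WM=-2
i=1 t=0 v=7: → [0,4); WM=-2
i=2 t=1 v=6: → [0,4); WM=-1
i=3 t=2 v=1: → [0,4); WM=0
i=4 t=4 v=7: → [4,8); WM=2
i=5 t=5 v=2: → [4,8); WM=3
i=6 t=6 v=9: → [4,8); WM=4; [0,4) fires=3
i=7 t=7 v=3: → [4,8); WM=5
i=8 t=8 v=8: → [8,12); WM=6
i=9 t=11 v=1: → [8,12); WM=9; [4,8) fires=4
i=10 t=11 v=7: → [8,12); WM=9
i=11 t=12 v=8: → [12,16); WM=10
i=12 t=14 v=9: → [12,16); WM=12; [8,12) fires=3
i=13 t=6 v=9: DROP (t<12-2); WM=12
i=14 t=15 v=1: → [12,16); WM=13
i=15 t=16 v=2: → [16,20); WM=14
i=16 t=17 v=2: → [16,20); WM=15
i=17 t=17 v=3: → [16,20); WM=15
i=18 t=18 v=1: → [16,20); WM=16; [12,16) fires=3
i=19 t=19 v=2: → [16,20); WM=17
i=20 t=22 v=7: → [20,24); WM=20; [16,20) fires=3
i=21 t=26 v=8: → [24,28); WM=24; [20,24) fires=1
i=22 t=22 v=5: → [20,24); WM=24
i=23 t=27 v=5: → [24,28); WM=25

[0,4)=3 [4,8)=4 [8,12)=3 [12,16)=3 [16,20)=3 [20,24)=2 [24,28)=2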